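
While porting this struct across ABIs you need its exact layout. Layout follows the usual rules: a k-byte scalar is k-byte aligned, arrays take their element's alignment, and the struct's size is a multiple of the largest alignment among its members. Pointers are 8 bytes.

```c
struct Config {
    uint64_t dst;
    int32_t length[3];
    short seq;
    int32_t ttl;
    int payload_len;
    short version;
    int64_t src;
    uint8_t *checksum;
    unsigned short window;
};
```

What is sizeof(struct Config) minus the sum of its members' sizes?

dst at 0 (size 8, align 8) → ends 8
length at 8 (size 12, align 4) → ends 20
seq at 20 (size 2, align 2) → ends 22
pad 2 to align 4 for ttl
ttl at 24 (size 4, align 4) → ends 28
payload_len at 28 (size 4, align 4) → ends 32
version at 32 (size 2, align 2) → ends 34
pad 6 to align 8 for src
src at 40 (size 8, align 8) → ends 48
checksum at 48 (size 8, align 8) → ends 56
window at 56 (size 2, align 2) → ends 58
tail pad 6 to reach multiple of 8
total 64 bytes, alignment 8
data bytes 50, size 64 → padding 14

14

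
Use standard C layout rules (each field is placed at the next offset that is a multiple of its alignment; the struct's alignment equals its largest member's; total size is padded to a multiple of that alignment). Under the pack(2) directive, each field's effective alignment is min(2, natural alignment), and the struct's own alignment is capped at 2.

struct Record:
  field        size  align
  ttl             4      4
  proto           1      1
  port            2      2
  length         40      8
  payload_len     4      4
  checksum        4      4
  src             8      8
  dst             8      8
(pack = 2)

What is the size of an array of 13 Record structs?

936

ttl at 0 (size 4, align 2) → ends 4
proto at 4 (size 1, align 1) → ends 5
pad 1 to align 2 for port
port at 6 (size 2, align 2) → ends 8
length at 8 (size 40, align 2) → ends 48
payload_len at 48 (size 4, align 2) → ends 52
checksum at 52 (size 4, align 2) → ends 56
src at 56 (size 8, align 2) → ends 64
dst at 64 (size 8, align 2) → ends 72
total 72 bytes, alignment 2
array of 13: 13 × 72 = 936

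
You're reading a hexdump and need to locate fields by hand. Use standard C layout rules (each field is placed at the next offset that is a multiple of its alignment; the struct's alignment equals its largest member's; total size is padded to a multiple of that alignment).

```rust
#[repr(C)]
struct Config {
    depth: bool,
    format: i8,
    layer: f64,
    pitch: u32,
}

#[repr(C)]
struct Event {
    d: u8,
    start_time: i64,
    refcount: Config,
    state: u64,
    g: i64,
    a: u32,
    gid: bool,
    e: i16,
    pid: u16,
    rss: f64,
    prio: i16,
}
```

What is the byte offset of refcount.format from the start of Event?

Config: 0..1  depth  (1B, 1-aligned); 1..2  format  (1B, 1-aligned); 2..8  -- padding (6B); 8..16  layer  (8B, 8-aligned); 16..20  pitch  (4B, 4-aligned); 20..24  -- tail padding (4B); sizeof = 24, alignof = 8
0..1  d  (1B, 1-aligned)
1..8  -- padding (7B)
8..16  start_time  (8B, 8-aligned)
16..40  refcount  (24B, 8-aligned)
within Config: format at 1
16 + 1 = 17

17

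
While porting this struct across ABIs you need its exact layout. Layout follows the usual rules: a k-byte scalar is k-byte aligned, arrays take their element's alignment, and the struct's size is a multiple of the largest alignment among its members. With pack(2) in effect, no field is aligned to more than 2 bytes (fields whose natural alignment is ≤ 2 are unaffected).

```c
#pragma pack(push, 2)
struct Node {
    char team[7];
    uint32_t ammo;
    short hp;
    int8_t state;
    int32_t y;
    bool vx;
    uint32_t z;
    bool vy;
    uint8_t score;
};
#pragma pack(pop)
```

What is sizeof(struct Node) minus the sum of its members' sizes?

0..7  team  (7B, 1-aligned)
7..8  -- padding (1B)
8..12  ammo  (4B, 2-aligned)
12..14  hp  (2B, 2-aligned)
14..15  state  (1B, 1-aligned)
15..16  -- padding (1B)
16..20  y  (4B, 2-aligned)
20..21  vx  (1B, 1-aligned)
21..22  -- padding (1B)
22..26  z  (4B, 2-aligned)
26..27  vy  (1B, 1-aligned)
27..28  score  (1B, 1-aligned)
sizeof = 28, alignof = 2
data bytes 25, size 28 → padding 3

3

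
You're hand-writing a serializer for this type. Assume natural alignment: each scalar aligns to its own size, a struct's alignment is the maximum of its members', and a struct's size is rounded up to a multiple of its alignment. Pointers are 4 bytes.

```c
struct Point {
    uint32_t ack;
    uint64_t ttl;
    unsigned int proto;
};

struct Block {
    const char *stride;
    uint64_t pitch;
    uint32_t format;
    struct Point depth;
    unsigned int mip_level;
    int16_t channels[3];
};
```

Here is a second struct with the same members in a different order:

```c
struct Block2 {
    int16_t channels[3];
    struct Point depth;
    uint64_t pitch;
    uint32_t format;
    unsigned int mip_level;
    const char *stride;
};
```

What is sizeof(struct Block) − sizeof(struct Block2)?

Point: ack at 0 (size 4, align 4) → ends 4; pad 4 to align 8 for ttl; ttl at 8 (size 8, align 8) → ends 16; proto at 16 (size 4, align 4) → ends 20; tail pad 4 to reach multiple of 8; total 24 bytes, alignment 8
stride at 0 (size 4, align 4) → ends 4
pad 4 to align 8 for pitch
pitch at 8 (size 8, align 8) → ends 16
format at 16 (size 4, align 4) → ends 20
pad 4 to align 8 for depth
depth at 24 (size 24, align 8) → ends 48
mip_level at 48 (size 4, align 4) → ends 52
channels at 52 (size 6, align 2) → ends 58
tail pad 6 to reach multiple of 8
total 64 bytes, alignment 8
— Block2 —
channels at 0 (size 6, align 2) → ends 6
pad 2 to align 8 for depth
depth at 8 (size 24, align 8) → ends 32
pitch at 32 (size 8, align 8) → ends 40
format at 40 (size 4, align 4) → ends 44
mip_level at 44 (size 4, align 4) → ends 48
stride at 48 (size 4, align 4) → ends 52
tail pad 4 to reach multiple of 8
total 56 bytes, alignment 8
64 − 56 = 8

8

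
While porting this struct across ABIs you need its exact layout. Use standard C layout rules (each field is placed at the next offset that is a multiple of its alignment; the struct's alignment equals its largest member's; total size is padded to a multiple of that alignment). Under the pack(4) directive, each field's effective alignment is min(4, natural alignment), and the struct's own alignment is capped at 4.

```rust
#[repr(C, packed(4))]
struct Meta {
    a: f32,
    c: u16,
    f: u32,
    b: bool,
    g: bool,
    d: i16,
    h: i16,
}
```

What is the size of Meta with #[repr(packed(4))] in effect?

0..4  a  (4B, 4-aligned)
4..6  c  (2B, 2-aligned)
6..8  -- padding (2B)
8..12  f  (4B, 4-aligned)
12..13  b  (1B, 1-aligned)
13..14  g  (1B, 1-aligned)
14..16  d  (2B, 2-aligned)
16..18  h  (2B, 2-aligned)
18..20  -- tail padding (2B)
sizeof = 20, alignof = 4

20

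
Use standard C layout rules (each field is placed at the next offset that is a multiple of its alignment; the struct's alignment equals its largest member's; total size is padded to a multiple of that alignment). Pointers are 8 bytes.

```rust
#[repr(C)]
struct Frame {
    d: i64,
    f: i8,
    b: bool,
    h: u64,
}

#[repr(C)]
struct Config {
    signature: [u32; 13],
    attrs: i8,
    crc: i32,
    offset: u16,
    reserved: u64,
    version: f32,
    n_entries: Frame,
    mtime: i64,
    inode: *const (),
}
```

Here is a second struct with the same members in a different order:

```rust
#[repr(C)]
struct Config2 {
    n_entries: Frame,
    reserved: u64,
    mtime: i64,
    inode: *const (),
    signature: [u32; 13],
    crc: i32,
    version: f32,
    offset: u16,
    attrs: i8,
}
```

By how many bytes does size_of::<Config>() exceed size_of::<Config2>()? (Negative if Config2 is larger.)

8

Frame: 0..8  d  (8B, 8-aligned); 8..9  f  (1B, 1-aligned); 9..10  b  (1B, 1-aligned); 10..16  -- padding (6B); 16..24  h  (8B, 8-aligned); sizeof = 24, alignof = 8
0..52  signature  (52B, 4-aligned)
52..53  attrs  (1B, 1-aligned)
53..56  -- padding (3B)
56..60  crc  (4B, 4-aligned)
60..62  offset  (2B, 2-aligned)
62..64  -- padding (2B)
64..72  reserved  (8B, 8-aligned)
72..76  version  (4B, 4-aligned)
76..80  -- padding (4B)
80..104  n_entries  (24B, 8-aligned)
104..112  mtime  (8B, 8-aligned)
112..120  inode  (8B, 8-aligned)
sizeof = 120, alignof = 8
— Config2 —
0..24  n_entries  (24B, 8-aligned)
24..32  reserved  (8B, 8-aligned)
32..40  mtime  (8B, 8-aligned)
40..48  inode  (8B, 8-aligned)
48..100  signature  (52B, 4-aligned)
100..104  crc  (4B, 4-aligned)
104..108  version  (4B, 4-aligned)
108..110  offset  (2B, 2-aligned)
110..111  attrs  (1B, 1-aligned)
111..112  -- tail padding (1B)
sizeof = 112, alignof = 8
120 − 112 = 8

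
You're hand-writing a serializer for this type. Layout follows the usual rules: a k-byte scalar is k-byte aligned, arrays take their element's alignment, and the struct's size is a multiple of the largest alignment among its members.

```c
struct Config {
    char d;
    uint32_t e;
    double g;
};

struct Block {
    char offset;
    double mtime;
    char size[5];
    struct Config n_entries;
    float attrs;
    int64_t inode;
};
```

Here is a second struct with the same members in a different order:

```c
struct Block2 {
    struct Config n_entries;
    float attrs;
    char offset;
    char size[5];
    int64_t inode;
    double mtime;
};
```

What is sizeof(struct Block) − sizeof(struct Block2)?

8

Config: @0: d [1B, align 1] → 1; +3 pad (align 4); @4: e [4B, align 4] → 8; @8: g [8B, align 8] → 16; size 16, align 8
@0: offset [1B, align 1] → 1
+7 pad (align 8)
@8: mtime [8B, align 8] → 16
@16: size [5B, align 1] → 21
+3 pad (align 8)
@24: n_entries [16B, align 8] → 40
@40: attrs [4B, align 4] → 44
+4 pad (align 8)
@48: inode [8B, align 8] → 56
size 56, align 8
— Block2 —
@0: n_entries [16B, align 8] → 16
@16: attrs [4B, align 4] → 20
@20: offset [1B, align 1] → 21
@21: size [5B, align 1] → 26
+6 pad (align 8)
@32: inode [8B, align 8] → 40
@40: mtime [8B, align 8] → 48
size 48, align 8
56 − 48 = 8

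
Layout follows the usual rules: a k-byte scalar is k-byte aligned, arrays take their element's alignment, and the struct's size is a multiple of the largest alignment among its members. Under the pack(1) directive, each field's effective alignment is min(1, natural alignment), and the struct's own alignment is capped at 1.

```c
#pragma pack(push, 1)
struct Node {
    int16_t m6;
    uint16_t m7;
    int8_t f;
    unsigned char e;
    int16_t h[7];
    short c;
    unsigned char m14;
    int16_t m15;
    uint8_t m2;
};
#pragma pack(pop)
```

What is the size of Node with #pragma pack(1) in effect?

26

@0: m6 [2B, align 1] → 2
@2: m7 [2B, align 1] → 4
@4: f [1B, align 1] → 5
@5: e [1B, align 1] → 6
@6: h [14B, align 1] → 20
@20: c [2B, align 1] → 22
@22: m14 [1B, align 1] → 23
@23: m15 [2B, align 1] → 25
@25: m2 [1B, align 1] → 26
size 26, align 1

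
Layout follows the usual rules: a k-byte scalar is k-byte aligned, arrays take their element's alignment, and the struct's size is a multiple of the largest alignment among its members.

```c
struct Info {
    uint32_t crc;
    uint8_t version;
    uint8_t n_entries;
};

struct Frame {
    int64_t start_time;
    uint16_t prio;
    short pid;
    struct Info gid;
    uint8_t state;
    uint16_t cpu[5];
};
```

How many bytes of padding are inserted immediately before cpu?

1

Info: @0: crc [4B, align 4] → 4; @4: version [1B, align 1] → 5; @5: n_entries [1B, align 1] → 6; +2 tail pad (align 4); size 8, align 4
@0: start_time [8B, align 8] → 8
@8: prio [2B, align 2] → 10
@10: pid [2B, align 2] → 12
@12: gid [8B, align 4] → 20
@20: state [1B, align 1] → 21
+1 pad (align 2)
@22: cpu [10B, align 2] → 32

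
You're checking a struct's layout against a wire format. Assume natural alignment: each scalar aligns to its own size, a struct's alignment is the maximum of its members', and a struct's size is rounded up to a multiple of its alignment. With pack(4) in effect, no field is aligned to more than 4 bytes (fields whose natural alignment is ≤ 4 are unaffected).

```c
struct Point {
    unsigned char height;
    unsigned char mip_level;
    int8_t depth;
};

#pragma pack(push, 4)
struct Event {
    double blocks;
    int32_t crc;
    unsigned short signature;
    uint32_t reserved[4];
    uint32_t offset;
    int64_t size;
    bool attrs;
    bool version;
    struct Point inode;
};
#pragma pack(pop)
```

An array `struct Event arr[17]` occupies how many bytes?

884

Point: 0..1  height  (1B, 1-aligned); 1..2  mip_level  (1B, 1-aligned); 2..3  depth  (1B, 1-aligned); sizeof = 3, alignof = 1
0..8  blocks  (8B, 4-aligned)
8..12  crc  (4B, 4-aligned)
12..14  signature  (2B, 2-aligned)
14..16  -- padding (2B)
16..32  reserved  (16B, 4-aligned)
32..36  offset  (4B, 4-aligned)
36..44  size  (8B, 4-aligned)
44..45  attrs  (1B, 1-aligned)
45..46  version  (1B, 1-aligned)
46..49  inode  (3B, 1-aligned)
49..52  -- tail padding (3B)
sizeof = 52, alignof = 4
array of 17: 17 × 52 = 884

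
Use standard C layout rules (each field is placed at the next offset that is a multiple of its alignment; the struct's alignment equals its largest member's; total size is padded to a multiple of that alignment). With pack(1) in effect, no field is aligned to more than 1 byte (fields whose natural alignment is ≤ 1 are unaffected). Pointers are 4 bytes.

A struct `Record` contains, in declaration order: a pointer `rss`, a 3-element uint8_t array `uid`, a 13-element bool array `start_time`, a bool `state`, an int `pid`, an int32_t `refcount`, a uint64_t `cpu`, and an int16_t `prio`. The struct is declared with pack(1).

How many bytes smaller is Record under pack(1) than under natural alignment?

9

natural layout:
  rss at 0 (size 4, align 4) → ends 4
  uid at 4 (size 3, align 1) → ends 7
  start_time at 7 (size 13, align 1) → ends 20
  state at 20 (size 1, align 1) → ends 21
  pad 3 to align 4 for pid
  pid at 24 (size 4, align 4) → ends 28
  refcount at 28 (size 4, align 4) → ends 32
  cpu at 32 (size 8, align 8) → ends 40
  prio at 40 (size 2, align 2) → ends 42
  tail pad 6 to reach multiple of 8
  total 48 bytes, alignment 8
packed(1) layout:
  rss at 0 (size 4, align 1) → ends 4
  uid at 4 (size 3, align 1) → ends 7
  start_time at 7 (size 13, align 1) → ends 20
  state at 20 (size 1, align 1) → ends 21
  pid at 21 (size 4, align 1) → ends 25
  refcount at 25 (size 4, align 1) → ends 29
  cpu at 29 (size 8, align 1) → ends 37
  prio at 37 (size 2, align 1) → ends 39
  total 39 bytes, alignment 1
48 − 39 = 9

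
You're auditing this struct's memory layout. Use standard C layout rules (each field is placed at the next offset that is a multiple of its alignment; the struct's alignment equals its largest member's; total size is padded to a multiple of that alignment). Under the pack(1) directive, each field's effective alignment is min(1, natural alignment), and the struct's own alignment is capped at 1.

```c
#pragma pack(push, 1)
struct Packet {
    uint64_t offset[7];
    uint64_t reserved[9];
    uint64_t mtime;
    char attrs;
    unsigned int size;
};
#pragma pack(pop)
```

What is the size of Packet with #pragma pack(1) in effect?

141

offset at 0 (size 56, align 1) → ends 56
reserved at 56 (size 72, align 1) → ends 128
mtime at 128 (size 8, align 1) → ends 136
attrs at 136 (size 1, align 1) → ends 137
size at 137 (size 4, align 1) → ends 141
total 141 bytes, alignment 1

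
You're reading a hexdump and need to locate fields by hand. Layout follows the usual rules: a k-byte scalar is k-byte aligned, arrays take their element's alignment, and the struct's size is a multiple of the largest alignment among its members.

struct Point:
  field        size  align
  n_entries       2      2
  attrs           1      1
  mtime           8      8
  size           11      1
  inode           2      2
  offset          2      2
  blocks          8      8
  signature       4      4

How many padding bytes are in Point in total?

10

0..2  n_entries  (2B, 2-aligned)
2..3  attrs  (1B, 1-aligned)
3..8  -- padding (5B)
8..16  mtime  (8B, 8-aligned)
16..27  size  (11B, 1-aligned)
27..28  -- padding (1B)
28..30  inode  (2B, 2-aligned)
30..32  offset  (2B, 2-aligned)
32..40  blocks  (8B, 8-aligned)
40..44  signature  (4B, 4-aligned)
44..48  -- tail padding (4B)
sizeof = 48, alignof = 8
data bytes 38, size 48 → padding 10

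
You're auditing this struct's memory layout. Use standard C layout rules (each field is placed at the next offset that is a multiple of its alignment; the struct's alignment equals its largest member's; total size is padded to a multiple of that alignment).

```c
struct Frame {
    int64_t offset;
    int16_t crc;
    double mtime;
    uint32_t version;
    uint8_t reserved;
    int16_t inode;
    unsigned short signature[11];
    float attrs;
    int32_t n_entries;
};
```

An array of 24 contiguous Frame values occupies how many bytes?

0..8  offset  (8B, 8-aligned)
8..10  crc  (2B, 2-aligned)
10..16  -- padding (6B)
16..24  mtime  (8B, 8-aligned)
24..28  version  (4B, 4-aligned)
28..29  reserved  (1B, 1-aligned)
29..30  -- padding (1B)
30..32  inode  (2B, 2-aligned)
32..54  signature  (22B, 2-aligned)
54..56  -- padding (2B)
56..60  attrs  (4B, 4-aligned)
60..64  n_entries  (4B, 4-aligned)
sizeof = 64, alignof = 8
array of 24: 24 × 64 = 1536

1536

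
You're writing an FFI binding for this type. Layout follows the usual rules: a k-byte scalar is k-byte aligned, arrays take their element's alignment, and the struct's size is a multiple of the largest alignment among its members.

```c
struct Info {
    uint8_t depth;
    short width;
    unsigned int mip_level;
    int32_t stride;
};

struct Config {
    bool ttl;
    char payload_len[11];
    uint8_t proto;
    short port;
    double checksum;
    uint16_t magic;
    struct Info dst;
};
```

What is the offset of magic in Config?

Info: @0: depth [1B, align 1] → 1; +1 pad (align 2); @2: width [2B, align 2] → 4; @4: mip_level [4B, align 4] → 8; @8: stride [4B, align 4] → 12; size 12, align 4
@0: ttl [1B, align 1] → 1
@1: payload_len [11B, align 1] → 12
@12: proto [1B, align 1] → 13
+1 pad (align 2)
@14: port [2B, align 2] → 16
@16: checksum [8B, align 8] → 24
@24: magic [2B, align 2] → 26

24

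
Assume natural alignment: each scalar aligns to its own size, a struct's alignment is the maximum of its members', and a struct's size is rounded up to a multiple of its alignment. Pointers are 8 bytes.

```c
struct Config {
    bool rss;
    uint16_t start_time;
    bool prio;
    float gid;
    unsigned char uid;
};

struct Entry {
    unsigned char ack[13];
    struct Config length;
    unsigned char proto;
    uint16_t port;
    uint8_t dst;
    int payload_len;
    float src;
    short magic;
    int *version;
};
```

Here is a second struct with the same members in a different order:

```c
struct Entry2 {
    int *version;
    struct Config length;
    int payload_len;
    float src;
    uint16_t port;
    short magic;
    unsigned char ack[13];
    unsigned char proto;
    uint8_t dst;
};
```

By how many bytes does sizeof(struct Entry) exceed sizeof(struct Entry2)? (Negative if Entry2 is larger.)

8

Config: 0..1  rss  (1B, 1-aligned); 1..2  -- padding (1B); 2..4  start_time  (2B, 2-aligned); 4..5  prio  (1B, 1-aligned); 5..8  -- padding (3B); 8..12  gid  (4B, 4-aligned); 12..13  uid  (1B, 1-aligned); 13..16  -- tail padding (3B); sizeof = 16, alignof = 4
0..13  ack  (13B, 1-aligned)
13..16  -- padding (3B)
16..32  length  (16B, 4-aligned)
32..33  proto  (1B, 1-aligned)
33..34  -- padding (1B)
34..36  port  (2B, 2-aligned)
36..37  dst  (1B, 1-aligned)
37..40  -- padding (3B)
40..44  payload_len  (4B, 4-aligned)
44..48  src  (4B, 4-aligned)
48..50  magic  (2B, 2-aligned)
50..56  -- padding (6B)
56..64  version  (8B, 8-aligned)
sizeof = 64, alignof = 8
— Entry2 —
0..8  version  (8B, 8-aligned)
8..24  length  (16B, 4-aligned)
24..28  payload_len  (4B, 4-aligned)
28..32  src  (4B, 4-aligned)
32..34  port  (2B, 2-aligned)
34..36  magic  (2B, 2-aligned)
36..49  ack  (13B, 1-aligned)
49..50  proto  (1B, 1-aligned)
50..51  dst  (1B, 1-aligned)
51..56  -- tail padding (5B)
sizeof = 56, alignof = 8
64 − 56 = 8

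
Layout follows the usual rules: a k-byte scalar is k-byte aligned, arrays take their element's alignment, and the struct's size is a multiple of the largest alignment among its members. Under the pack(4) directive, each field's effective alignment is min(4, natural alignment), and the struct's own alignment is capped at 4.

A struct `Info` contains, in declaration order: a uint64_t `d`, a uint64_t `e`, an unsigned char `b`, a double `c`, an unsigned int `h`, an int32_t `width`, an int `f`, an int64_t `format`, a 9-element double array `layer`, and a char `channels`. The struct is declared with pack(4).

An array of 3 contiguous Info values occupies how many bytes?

0..8  d  (8B, 4-aligned)
8..16  e  (8B, 4-aligned)
16..17  b  (1B, 1-aligned)
17..20  -- padding (3B)
20..28  c  (8B, 4-aligned)
28..32  h  (4B, 4-aligned)
32..36  width  (4B, 4-aligned)
36..40  f  (4B, 4-aligned)
40..48  format  (8B, 4-aligned)
48..120  layer  (72B, 4-aligned)
120..121  channels  (1B, 1-aligned)
121..124  -- tail padding (3B)
sizeof = 124, alignof = 4
array of 3: 3 × 124 = 372

372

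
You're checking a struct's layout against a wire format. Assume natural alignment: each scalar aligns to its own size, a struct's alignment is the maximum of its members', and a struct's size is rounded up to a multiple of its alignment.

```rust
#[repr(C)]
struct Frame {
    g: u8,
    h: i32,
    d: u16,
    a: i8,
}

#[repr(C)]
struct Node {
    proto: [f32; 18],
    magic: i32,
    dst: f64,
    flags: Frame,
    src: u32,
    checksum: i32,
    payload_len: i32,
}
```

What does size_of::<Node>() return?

112 bytes

Frame: @0: g [1B, align 1] → 1; +3 pad (align 4); @4: h [4B, align 4] → 8; @8: d [2B, align 2] → 10; @10: a [1B, align 1] → 11; +1 tail pad (align 4); size 12, align 4
@0: proto [72B, align 4] → 72
@72: magic [4B, align 4] → 76
+4 pad (align 8)
@80: dst [8B, align 8] → 88
@88: flags [12B, align 4] → 100
@100: src [4B, align 4] → 104
@104: checksum [4B, align 4] → 108
@108: payload_len [4B, align 4] → 112
size 112, align 8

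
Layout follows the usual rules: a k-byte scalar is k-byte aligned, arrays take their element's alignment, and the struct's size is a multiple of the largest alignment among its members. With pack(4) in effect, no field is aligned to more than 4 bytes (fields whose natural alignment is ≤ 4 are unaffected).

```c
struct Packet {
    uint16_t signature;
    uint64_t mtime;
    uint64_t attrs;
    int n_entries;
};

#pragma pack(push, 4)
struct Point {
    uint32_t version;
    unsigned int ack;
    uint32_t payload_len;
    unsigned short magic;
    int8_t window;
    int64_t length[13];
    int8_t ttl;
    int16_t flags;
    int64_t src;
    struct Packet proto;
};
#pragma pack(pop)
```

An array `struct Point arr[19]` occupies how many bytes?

3116

Packet: signature at 0 (size 2, align 2) → ends 2; pad 6 to align 8 for mtime; mtime at 8 (size 8, align 8) → ends 16; attrs at 16 (size 8, align 8) → ends 24; n_entries at 24 (size 4, align 4) → ends 28; tail pad 4 to reach multiple of 8; total 32 bytes, alignment 8
version at 0 (size 4, align 4) → ends 4
ack at 4 (size 4, align 4) → ends 8
payload_len at 8 (size 4, align 4) → ends 12
magic at 12 (size 2, align 2) → ends 14
window at 14 (size 1, align 1) → ends 15
pad 1 to align 4 for length
length at 16 (size 104, align 4) → ends 120
ttl at 120 (size 1, align 1) → ends 121
pad 1 to align 2 for flags
flags at 122 (size 2, align 2) → ends 124
src at 124 (size 8, align 4) → ends 132
proto at 132 (size 32, align 4) → ends 164
total 164 bytes, alignment 4
array of 19: 19 × 164 = 3116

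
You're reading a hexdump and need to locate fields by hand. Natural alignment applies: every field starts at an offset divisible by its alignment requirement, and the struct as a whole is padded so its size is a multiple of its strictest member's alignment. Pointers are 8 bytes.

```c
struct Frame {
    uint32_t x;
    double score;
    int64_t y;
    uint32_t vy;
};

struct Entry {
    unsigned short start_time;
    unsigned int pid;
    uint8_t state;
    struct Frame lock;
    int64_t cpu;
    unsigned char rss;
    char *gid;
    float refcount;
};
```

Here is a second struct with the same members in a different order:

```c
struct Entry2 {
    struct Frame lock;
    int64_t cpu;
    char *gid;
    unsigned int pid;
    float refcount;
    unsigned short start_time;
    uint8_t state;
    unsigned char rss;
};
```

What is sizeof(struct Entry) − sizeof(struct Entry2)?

16

Frame: @0: x [4B, align 4] → 4; +4 pad (align 8); @8: score [8B, align 8] → 16; @16: y [8B, align 8] → 24; @24: vy [4B, align 4] → 28; +4 tail pad (align 8); size 32, align 8
@0: start_time [2B, align 2] → 2
+2 pad (align 4)
@4: pid [4B, align 4] → 8
@8: state [1B, align 1] → 9
+7 pad (align 8)
@16: lock [32B, align 8] → 48
@48: cpu [8B, align 8] → 56
@56: rss [1B, align 1] → 57
+7 pad (align 8)
@64: gid [8B, align 8] → 72
@72: refcount [4B, align 4] → 76
+4 tail pad (align 8)
size 80, align 8
— Entry2 —
@0: lock [32B, align 8] → 32
@32: cpu [8B, align 8] → 40
@40: gid [8B, align 8] → 48
@48: pid [4B, align 4] → 52
@52: refcount [4B, align 4] → 56
@56: start_time [2B, align 2] → 58
@58: state [1B, align 1] → 59
@59: rss [1B, align 1] → 60
+4 tail pad (align 8)
size 64, align 8
80 − 64 = 16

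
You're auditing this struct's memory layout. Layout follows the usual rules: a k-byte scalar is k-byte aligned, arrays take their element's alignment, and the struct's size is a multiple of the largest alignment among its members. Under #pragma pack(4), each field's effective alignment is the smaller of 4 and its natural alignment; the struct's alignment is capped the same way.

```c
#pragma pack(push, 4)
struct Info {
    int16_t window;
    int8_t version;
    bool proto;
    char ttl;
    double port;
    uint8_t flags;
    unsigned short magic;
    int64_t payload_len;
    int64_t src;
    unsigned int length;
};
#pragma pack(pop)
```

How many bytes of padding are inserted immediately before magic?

@0: window [2B, align 2] → 2
@2: version [1B, align 1] → 3
@3: proto [1B, align 1] → 4
@4: ttl [1B, align 1] → 5
+3 pad (align 4)
@8: port [8B, align 4] → 16
@16: flags [1B, align 1] → 17
+1 pad (align 2)
@18: magic [2B, align 2] → 20

1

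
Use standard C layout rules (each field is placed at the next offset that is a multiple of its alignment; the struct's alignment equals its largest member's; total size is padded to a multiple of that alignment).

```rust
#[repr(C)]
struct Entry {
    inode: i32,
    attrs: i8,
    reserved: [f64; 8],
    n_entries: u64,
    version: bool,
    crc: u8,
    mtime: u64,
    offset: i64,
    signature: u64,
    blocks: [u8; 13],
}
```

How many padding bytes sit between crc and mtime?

6

0..4  inode  (4B, 4-aligned)
4..5  attrs  (1B, 1-aligned)
5..8  -- padding (3B)
8..72  reserved  (64B, 8-aligned)
72..80  n_entries  (8B, 8-aligned)
80..81  version  (1B, 1-aligned)
81..82  crc  (1B, 1-aligned)
82..88  -- padding (6B)
88..96  mtime  (8B, 8-aligned)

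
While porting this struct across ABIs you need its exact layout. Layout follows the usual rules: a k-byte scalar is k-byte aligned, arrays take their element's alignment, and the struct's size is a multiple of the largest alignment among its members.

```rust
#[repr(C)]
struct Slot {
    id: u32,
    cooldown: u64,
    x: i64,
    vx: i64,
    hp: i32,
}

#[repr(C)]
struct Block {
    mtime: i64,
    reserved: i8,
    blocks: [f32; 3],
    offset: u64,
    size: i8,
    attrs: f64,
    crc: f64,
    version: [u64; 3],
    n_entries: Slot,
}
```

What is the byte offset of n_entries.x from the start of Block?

Slot: id at 0 (size 4, align 4) → ends 4; pad 4 to align 8 for cooldown; cooldown at 8 (size 8, align 8) → ends 16; x at 16 (size 8, align 8) → ends 24; vx at 24 (size 8, align 8) → ends 32; hp at 32 (size 4, align 4) → ends 36; tail pad 4 to reach multiple of 8; total 40 bytes, alignment 8
mtime at 0 (size 8, align 8) → ends 8
reserved at 8 (size 1, align 1) → ends 9
pad 3 to align 4 for blocks
blocks at 12 (size 12, align 4) → ends 24
offset at 24 (size 8, align 8) → ends 32
size at 32 (size 1, align 1) → ends 33
pad 7 to align 8 for attrs
attrs at 40 (size 8, align 8) → ends 48
crc at 48 (size 8, align 8) → ends 56
version at 56 (size 24, align 8) → ends 80
n_entries at 80 (size 40, align 8) → ends 120
within Slot: x at 16
80 + 16 = 96

96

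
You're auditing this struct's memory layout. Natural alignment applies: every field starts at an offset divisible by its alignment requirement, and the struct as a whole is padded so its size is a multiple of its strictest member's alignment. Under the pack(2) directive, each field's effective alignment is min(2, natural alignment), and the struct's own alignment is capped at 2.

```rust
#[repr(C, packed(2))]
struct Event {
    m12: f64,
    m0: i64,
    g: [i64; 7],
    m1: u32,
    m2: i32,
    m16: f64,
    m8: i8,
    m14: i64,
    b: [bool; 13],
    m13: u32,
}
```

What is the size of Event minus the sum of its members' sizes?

2

@0: m12 [8B, align 2] → 8
@8: m0 [8B, align 2] → 16
@16: g [56B, align 2] → 72
@72: m1 [4B, align 2] → 76
@76: m2 [4B, align 2] → 80
@80: m16 [8B, align 2] → 88
@88: m8 [1B, align 1] → 89
+1 pad (align 2)
@90: m14 [8B, align 2] → 98
@98: b [13B, align 1] → 111
+1 pad (align 2)
@112: m13 [4B, align 2] → 116
size 116, align 2
data bytes 114, size 116 → padding 2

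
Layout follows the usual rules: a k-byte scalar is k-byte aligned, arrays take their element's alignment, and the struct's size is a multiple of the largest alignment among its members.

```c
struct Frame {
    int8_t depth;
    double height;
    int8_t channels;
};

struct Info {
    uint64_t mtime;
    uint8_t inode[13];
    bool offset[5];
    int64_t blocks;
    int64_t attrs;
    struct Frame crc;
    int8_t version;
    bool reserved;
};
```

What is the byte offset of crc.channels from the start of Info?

Frame: 0..1  depth  (1B, 1-aligned); 1..8  -- padding (7B); 8..16  height  (8B, 8-aligned); 16..17  channels  (1B, 1-aligned); 17..24  -- tail padding (7B); sizeof = 24, alignof = 8
0..8  mtime  (8B, 8-aligned)
8..21  inode  (13B, 1-aligned)
21..26  offset  (5B, 1-aligned)
26..32  -- padding (6B)
32..40  blocks  (8B, 8-aligned)
40..48  attrs  (8B, 8-aligned)
48..72  crc  (24B, 8-aligned)
within Frame: channels at 16
48 + 16 = 64

64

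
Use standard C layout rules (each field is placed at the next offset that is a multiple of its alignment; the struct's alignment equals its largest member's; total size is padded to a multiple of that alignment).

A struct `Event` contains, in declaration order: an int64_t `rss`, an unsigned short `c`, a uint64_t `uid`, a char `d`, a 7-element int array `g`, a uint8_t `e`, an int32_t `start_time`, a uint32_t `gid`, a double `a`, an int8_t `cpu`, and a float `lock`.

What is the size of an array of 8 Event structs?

704

0..8  rss  (8B, 8-aligned)
8..10  c  (2B, 2-aligned)
10..16  -- padding (6B)
16..24  uid  (8B, 8-aligned)
24..25  d  (1B, 1-aligned)
25..28  -- padding (3B)
28..56  g  (28B, 4-aligned)
56..57  e  (1B, 1-aligned)
57..60  -- padding (3B)
60..64  start_time  (4B, 4-aligned)
64..68  gid  (4B, 4-aligned)
68..72  -- padding (4B)
72..80  a  (8B, 8-aligned)
80..81  cpu  (1B, 1-aligned)
81..84  -- padding (3B)
84..88  lock  (4B, 4-aligned)
sizeof = 88, alignof = 8
array of 8: 8 × 88 = 704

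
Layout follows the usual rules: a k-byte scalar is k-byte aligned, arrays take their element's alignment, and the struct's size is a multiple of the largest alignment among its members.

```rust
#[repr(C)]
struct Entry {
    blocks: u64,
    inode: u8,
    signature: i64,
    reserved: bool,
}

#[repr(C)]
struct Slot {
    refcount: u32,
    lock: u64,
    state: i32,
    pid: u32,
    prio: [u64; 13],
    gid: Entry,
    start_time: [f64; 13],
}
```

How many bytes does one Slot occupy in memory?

264 bytes

Entry: 0..8  blocks  (8B, 8-aligned); 8..9  inode  (1B, 1-aligned); 9..16  -- padding (7B); 16..24  signature  (8B, 8-aligned); 24..25  reserved  (1B, 1-aligned); 25..32  -- tail padding (7B); sizeof = 32, alignof = 8
0..4  refcount  (4B, 4-aligned)
4..8  -- padding (4B)
8..16  lock  (8B, 8-aligned)
16..20  state  (4B, 4-aligned)
20..24  pid  (4B, 4-aligned)
24..128  prio  (104B, 8-aligned)
128..160  gid  (32B, 8-aligned)
160..264  start_time  (104B, 8-aligned)
sizeof = 264, alignof = 8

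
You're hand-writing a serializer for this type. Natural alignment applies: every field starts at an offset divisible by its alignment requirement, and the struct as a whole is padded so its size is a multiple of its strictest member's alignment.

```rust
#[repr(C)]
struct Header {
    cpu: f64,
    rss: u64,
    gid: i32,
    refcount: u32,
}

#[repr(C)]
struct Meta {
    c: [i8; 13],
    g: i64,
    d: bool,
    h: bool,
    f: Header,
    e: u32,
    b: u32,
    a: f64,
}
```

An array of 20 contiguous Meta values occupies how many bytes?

1440

Header: 0..8  cpu  (8B, 8-aligned); 8..16  rss  (8B, 8-aligned); 16..20  gid  (4B, 4-aligned); 20..24  refcount  (4B, 4-aligned); sizeof = 24, alignof = 8
0..13  c  (13B, 1-aligned)
13..16  -- padding (3B)
16..24  g  (8B, 8-aligned)
24..25  d  (1B, 1-aligned)
25..26  h  (1B, 1-aligned)
26..32  -- padding (6B)
32..56  f  (24B, 8-aligned)
56..60  e  (4B, 4-aligned)
60..64  b  (4B, 4-aligned)
64..72  a  (8B, 8-aligned)
sizeof = 72, alignof = 8
array of 20: 20 × 72 = 1440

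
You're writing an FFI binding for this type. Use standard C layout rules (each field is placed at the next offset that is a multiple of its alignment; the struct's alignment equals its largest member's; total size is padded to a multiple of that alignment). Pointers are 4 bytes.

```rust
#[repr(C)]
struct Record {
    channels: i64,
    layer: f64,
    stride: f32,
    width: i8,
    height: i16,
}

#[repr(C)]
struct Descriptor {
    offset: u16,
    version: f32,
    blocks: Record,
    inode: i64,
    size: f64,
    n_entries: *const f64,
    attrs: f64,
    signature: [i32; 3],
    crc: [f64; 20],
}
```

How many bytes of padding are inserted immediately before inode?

0

Record: channels at 0 (size 8, align 8) → ends 8; layer at 8 (size 8, align 8) → ends 16; stride at 16 (size 4, align 4) → ends 20; width at 20 (size 1, align 1) → ends 21; pad 1 to align 2 for height; height at 22 (size 2, align 2) → ends 24; total 24 bytes, alignment 8
offset at 0 (size 2, align 2) → ends 2
pad 2 to align 4 for version
version at 4 (size 4, align 4) → ends 8
blocks at 8 (size 24, align 8) → ends 32
inode at 32 (size 8, align 8) → ends 40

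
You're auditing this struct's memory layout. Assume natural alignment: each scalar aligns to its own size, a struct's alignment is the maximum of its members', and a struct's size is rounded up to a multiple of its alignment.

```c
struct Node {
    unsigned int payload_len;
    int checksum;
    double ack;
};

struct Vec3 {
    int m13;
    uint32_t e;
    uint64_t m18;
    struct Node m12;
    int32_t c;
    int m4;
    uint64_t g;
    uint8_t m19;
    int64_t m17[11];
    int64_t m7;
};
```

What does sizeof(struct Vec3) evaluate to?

152 bytes

Node: @0: payload_len [4B, align 4] → 4; @4: checksum [4B, align 4] → 8; @8: ack [8B, align 8] → 16; size 16, align 8
@0: m13 [4B, align 4] → 4
@4: e [4B, align 4] → 8
@8: m18 [8B, align 8] → 16
@16: m12 [16B, align 8] → 32
@32: c [4B, align 4] → 36
@36: m4 [4B, align 4] → 40
@40: g [8B, align 8] → 48
@48: m19 [1B, align 1] → 49
+7 pad (align 8)
@56: m17 [88B, align 8] → 144
@144: m7 [8B, align 8] → 152
size 152, align 8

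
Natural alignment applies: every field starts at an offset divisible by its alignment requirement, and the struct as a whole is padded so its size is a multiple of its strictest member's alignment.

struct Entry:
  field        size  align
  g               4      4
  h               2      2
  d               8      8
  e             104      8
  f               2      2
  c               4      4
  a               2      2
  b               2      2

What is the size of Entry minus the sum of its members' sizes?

8

@0: g [4B, align 4] → 4
@4: h [2B, align 2] → 6
+2 pad (align 8)
@8: d [8B, align 8] → 16
@16: e [104B, align 8] → 120
@120: f [2B, align 2] → 122
+2 pad (align 4)
@124: c [4B, align 4] → 128
@128: a [2B, align 2] → 130
@130: b [2B, align 2] → 132
+4 tail pad (align 8)
size 136, align 8
data bytes 128, size 136 → padding 8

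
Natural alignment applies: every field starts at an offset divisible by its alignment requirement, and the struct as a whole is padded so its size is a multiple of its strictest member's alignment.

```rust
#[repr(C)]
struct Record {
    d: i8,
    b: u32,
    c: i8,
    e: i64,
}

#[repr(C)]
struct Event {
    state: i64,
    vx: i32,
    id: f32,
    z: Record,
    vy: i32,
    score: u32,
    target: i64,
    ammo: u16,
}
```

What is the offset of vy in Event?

Record: d at 0 (size 1, align 1) → ends 1; pad 3 to align 4 for b; b at 4 (size 4, align 4) → ends 8; c at 8 (size 1, align 1) → ends 9; pad 7 to align 8 for e; e at 16 (size 8, align 8) → ends 24; total 24 bytes, alignment 8
state at 0 (size 8, align 8) → ends 8
vx at 8 (size 4, align 4) → ends 12
id at 12 (size 4, align 4) → ends 16
z at 16 (size 24, align 8) → ends 40
vy at 40 (size 4, align 4) → ends 44

40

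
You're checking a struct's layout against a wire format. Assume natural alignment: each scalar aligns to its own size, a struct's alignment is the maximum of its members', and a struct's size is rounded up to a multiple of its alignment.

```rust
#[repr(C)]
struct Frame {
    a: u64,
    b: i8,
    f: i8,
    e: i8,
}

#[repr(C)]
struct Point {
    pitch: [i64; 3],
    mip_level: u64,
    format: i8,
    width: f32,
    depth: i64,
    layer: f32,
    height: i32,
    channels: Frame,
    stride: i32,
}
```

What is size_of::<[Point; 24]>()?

1920

Frame: 0..8  a  (8B, 8-aligned); 8..9  b  (1B, 1-aligned); 9..10  f  (1B, 1-aligned); 10..11  e  (1B, 1-aligned); 11..16  -- tail padding (5B); sizeof = 16, alignof = 8
0..24  pitch  (24B, 8-aligned)
24..32  mip_level  (8B, 8-aligned)
32..33  format  (1B, 1-aligned)
33..36  -- padding (3B)
36..40  width  (4B, 4-aligned)
40..48  depth  (8B, 8-aligned)
48..52  layer  (4B, 4-aligned)
52..56  height  (4B, 4-aligned)
56..72  channels  (16B, 8-aligned)
72..76  stride  (4B, 4-aligned)
76..80  -- tail padding (4B)
sizeof = 80, alignof = 8
array of 24: 24 × 80 = 1920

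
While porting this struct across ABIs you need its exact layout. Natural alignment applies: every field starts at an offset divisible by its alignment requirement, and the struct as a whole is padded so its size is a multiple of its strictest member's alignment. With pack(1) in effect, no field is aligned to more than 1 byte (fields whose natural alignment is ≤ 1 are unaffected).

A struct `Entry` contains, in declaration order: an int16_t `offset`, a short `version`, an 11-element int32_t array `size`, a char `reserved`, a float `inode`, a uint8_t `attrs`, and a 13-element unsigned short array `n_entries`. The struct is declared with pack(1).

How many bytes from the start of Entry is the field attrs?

53

@0: offset [2B, align 1] → 2
@2: version [2B, align 1] → 4
@4: size [44B, align 1] → 48
@48: reserved [1B, align 1] → 49
@49: inode [4B, align 1] → 53
@53: attrs [1B, align 1] → 54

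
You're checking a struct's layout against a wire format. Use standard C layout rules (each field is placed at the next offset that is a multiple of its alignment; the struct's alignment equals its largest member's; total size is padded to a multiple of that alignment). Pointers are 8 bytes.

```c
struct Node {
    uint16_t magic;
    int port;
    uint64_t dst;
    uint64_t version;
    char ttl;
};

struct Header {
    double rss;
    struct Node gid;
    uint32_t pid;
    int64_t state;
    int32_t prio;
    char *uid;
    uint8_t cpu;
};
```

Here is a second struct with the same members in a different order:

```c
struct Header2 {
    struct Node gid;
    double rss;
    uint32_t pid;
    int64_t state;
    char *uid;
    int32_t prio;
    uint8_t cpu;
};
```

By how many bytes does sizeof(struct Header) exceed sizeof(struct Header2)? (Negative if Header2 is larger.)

8

Node: 0..2  magic  (2B, 2-aligned); 2..4  -- padding (2B); 4..8  port  (4B, 4-aligned); 8..16  dst  (8B, 8-aligned); 16..24  version  (8B, 8-aligned); 24..25  ttl  (1B, 1-aligned); 25..32  -- tail padding (7B); sizeof = 32, alignof = 8
0..8  rss  (8B, 8-aligned)
8..40  gid  (32B, 8-aligned)
40..44  pid  (4B, 4-aligned)
44..48  -- padding (4B)
48..56  state  (8B, 8-aligned)
56..60  prio  (4B, 4-aligned)
60..64  -- padding (4B)
64..72  uid  (8B, 8-aligned)
72..73  cpu  (1B, 1-aligned)
73..80  -- tail padding (7B)
sizeof = 80, alignof = 8
— Header2 —
0..32  gid  (32B, 8-aligned)
32..40  rss  (8B, 8-aligned)
40..44  pid  (4B, 4-aligned)
44..48  -- padding (4B)
48..56  state  (8B, 8-aligned)
56..64  uid  (8B, 8-aligned)
64..68  prio  (4B, 4-aligned)
68..69  cpu  (1B, 1-aligned)
69..72  -- tail padding (3B)
sizeof = 72, alignof = 8
80 − 72 = 8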